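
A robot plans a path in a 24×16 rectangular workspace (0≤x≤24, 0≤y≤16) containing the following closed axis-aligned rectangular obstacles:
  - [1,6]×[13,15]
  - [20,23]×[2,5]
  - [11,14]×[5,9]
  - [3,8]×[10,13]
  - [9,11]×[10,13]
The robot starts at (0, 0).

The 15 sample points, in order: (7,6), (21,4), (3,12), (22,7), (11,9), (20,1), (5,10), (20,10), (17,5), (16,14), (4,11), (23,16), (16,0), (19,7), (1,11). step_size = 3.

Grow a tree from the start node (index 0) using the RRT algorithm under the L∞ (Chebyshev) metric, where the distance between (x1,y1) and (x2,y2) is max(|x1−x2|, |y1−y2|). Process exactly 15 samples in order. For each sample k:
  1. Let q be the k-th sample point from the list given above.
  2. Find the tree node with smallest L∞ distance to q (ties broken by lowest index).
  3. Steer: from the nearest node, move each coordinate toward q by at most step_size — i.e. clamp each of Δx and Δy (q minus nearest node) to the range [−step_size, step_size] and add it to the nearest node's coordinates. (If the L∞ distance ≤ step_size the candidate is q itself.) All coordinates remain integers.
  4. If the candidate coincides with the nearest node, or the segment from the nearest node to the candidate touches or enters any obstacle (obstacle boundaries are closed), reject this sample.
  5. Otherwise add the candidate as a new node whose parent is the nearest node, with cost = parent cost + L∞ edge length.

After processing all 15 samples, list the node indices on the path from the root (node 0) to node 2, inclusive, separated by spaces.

Path: 0 1 2

1. q=(7,6) nearest=0 d=7 new=(3,3) → add node 1 parent=0 cost=3
2. q=(21,4) nearest=1 d=18 new=(6,4) → add node 2 parent=1 cost=6
3. q=(3,12) nearest=2 d=8 new=(3,7) → add node 3 parent=2 cost=9
4. q=(22,7) nearest=2 d=16 new=(9,7) → add node 4 parent=2 cost=9
5. q=(11,9) nearest=4 d=2 new=(11,9) → blocked by [11,14]×[5,9], reject
6. q=(20,1) nearest=4 d=11 new=(12,4) → blocked by [11,14]×[5,9], reject
7. q=(5,10) nearest=3 d=3 new=(5,10) → blocked by [3,8]×[10,13], reject
8. q=(20,10) nearest=4 d=11 new=(12,10) → blocked by [11,14]×[5,9], reject
9. q=(17,5) nearest=4 d=8 new=(12,5) → blocked by [11,14]×[5,9], reject
10. q=(16,14) nearest=4 d=7 new=(12,10) → blocked by [11,14]×[5,9], reject
11. q=(4,11) nearest=3 d=4 new=(4,10) → blocked by [3,8]×[10,13], reject
12. q=(23,16) nearest=4 d=14 new=(12,10) → blocked by [11,14]×[5,9], reject
13. q=(16,0) nearest=4 d=7 new=(12,4) → blocked by [11,14]×[5,9], reject
14. q=(19,7) nearest=4 d=10 new=(12,7) → blocked by [11,14]×[5,9], reject
15. q=(1,11) nearest=3 d=4 new=(1,10) → add node 5 parent=3 cost=12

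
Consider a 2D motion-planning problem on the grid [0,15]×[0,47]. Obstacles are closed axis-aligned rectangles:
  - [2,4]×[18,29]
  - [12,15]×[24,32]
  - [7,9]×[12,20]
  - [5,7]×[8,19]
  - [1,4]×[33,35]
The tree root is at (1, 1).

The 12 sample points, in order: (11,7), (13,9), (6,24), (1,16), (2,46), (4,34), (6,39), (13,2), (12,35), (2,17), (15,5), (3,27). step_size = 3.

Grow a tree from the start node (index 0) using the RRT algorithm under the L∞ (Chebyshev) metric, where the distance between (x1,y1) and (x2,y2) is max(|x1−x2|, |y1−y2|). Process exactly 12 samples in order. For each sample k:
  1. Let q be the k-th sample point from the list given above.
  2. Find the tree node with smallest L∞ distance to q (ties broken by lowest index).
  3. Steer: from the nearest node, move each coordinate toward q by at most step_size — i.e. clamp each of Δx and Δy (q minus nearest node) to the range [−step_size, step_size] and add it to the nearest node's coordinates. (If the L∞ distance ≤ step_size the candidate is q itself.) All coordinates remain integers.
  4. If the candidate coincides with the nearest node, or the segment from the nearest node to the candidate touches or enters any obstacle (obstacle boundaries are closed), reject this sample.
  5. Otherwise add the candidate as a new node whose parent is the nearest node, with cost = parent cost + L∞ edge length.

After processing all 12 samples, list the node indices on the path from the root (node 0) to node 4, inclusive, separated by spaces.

1. q=(11,7) nearest=0 d=10 new=(4,4) → add node 1 parent=0 cost=3
2. q=(13,9) nearest=1 d=9 new=(7,7) → add node 2 parent=1 cost=6
3. q=(6,24) nearest=2 d=17 new=(6,10) → blocked by [5,7]×[8,19], reject
4. q=(1,16) nearest=2 d=9 new=(4,10) → blocked by [5,7]×[8,19], reject
5. q=(2,46) nearest=2 d=39 new=(4,10) → blocked by [5,7]×[8,19], reject
6. q=(4,34) nearest=2 d=27 new=(4,10) → blocked by [5,7]×[8,19], reject
7. q=(6,39) nearest=2 d=32 new=(6,10) → blocked by [5,7]×[8,19], reject
8. q=(13,2) nearest=2 d=6 new=(10,4) → add node 3 parent=2 cost=9
9. q=(12,35) nearest=2 d=28 new=(10,10) → add node 4 parent=2 cost=9
10. q=(2,17) nearest=4 d=8 new=(7,13) → blocked by [7,9]×[12,20], reject
11. q=(15,5) nearest=3 d=5 new=(13,5) → add node 5 parent=3 cost=12
12. q=(3,27) nearest=4 d=17 new=(7,13) → blocked by [7,9]×[12,20], reject

Path: 0 1 2 4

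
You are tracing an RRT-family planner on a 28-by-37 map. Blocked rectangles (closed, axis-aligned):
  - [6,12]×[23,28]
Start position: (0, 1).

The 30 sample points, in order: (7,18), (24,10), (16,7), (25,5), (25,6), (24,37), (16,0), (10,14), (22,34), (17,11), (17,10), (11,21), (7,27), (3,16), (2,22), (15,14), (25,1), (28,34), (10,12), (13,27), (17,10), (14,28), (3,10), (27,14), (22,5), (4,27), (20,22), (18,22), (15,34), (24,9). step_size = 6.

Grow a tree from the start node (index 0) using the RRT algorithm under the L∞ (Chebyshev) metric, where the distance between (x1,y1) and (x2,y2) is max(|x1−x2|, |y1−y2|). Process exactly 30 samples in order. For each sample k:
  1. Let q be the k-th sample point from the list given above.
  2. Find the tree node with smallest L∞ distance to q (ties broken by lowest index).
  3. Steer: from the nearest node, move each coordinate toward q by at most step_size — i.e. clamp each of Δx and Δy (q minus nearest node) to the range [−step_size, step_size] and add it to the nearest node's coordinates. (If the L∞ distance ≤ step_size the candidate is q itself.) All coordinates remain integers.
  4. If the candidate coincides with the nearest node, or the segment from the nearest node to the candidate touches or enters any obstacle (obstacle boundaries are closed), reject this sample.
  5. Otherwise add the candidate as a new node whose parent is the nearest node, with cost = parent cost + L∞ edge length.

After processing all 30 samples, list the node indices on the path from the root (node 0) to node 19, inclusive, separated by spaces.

1. q=(7,18) nearest=0 d=17 new=(6,7) → add node 1 parent=0 cost=6
2. q=(24,10) nearest=1 d=18 new=(12,10) → add node 2 parent=1 cost=12
3. q=(16,7) nearest=2 d=4 new=(16,7) → add node 3 parent=2 cost=16
4. q=(25,5) nearest=3 d=9 new=(22,5) → add node 4 parent=3 cost=22
5. q=(25,6) nearest=4 d=3 new=(25,6) → add node 5 parent=4 cost=25
6. q=(24,37) nearest=2 d=27 new=(18,16) → add node 6 parent=2 cost=18
7. q=(16,0) nearest=4 d=6 new=(16,0) → add node 7 parent=4 cost=28
8. q=(10,14) nearest=2 d=4 new=(10,14) → add node 8 parent=2 cost=16
9. q=(22,34) nearest=6 d=18 new=(22,22) → add node 9 parent=6 cost=24
10. q=(17,11) nearest=3 d=4 new=(17,11) → add node 10 parent=3 cost=20
11. q=(17,10) nearest=10 d=1 new=(17,10) → add node 11 parent=10 cost=21
12. q=(11,21) nearest=6 d=7 new=(12,21) → add node 12 parent=6 cost=24
13. q=(7,27) nearest=12 d=6 new=(7,27) → blocked by [6,12]×[23,28], reject
14. q=(3,16) nearest=8 d=7 new=(4,16) → add node 13 parent=8 cost=22
15. q=(2,22) nearest=13 d=6 new=(2,22) → add node 14 parent=13 cost=28
16. q=(15,14) nearest=6 d=3 new=(15,14) → add node 15 parent=6 cost=21
17. q=(25,1) nearest=4 d=4 new=(25,1) → add node 16 parent=4 cost=26
18. q=(28,34) nearest=9 d=12 new=(28,28) → add node 17 parent=9 cost=30
19. q=(10,12) nearest=2 d=2 new=(10,12) → add node 18 parent=2 cost=14
20. q=(13,27) nearest=12 d=6 new=(13,27) → add node 19 parent=12 cost=30
21. q=(17,10) nearest=11 d=0 → coincident, reject
22. q=(14,28) nearest=19 d=1 new=(14,28) → add node 20 parent=19 cost=31
23. q=(3,10) nearest=1 d=3 new=(3,10) → add node 21 parent=1 cost=9
24. q=(27,14) nearest=5 d=8 new=(27,12) → add node 22 parent=5 cost=31
25. q=(22,5) nearest=4 d=0 → coincident, reject
26. q=(4,27) nearest=14 d=5 new=(4,27) → add node 23 parent=14 cost=33
27. q=(20,22) nearest=9 d=2 new=(20,22) → add node 24 parent=9 cost=26
28. q=(18,22) nearest=24 d=2 new=(18,22) → add node 25 parent=24 cost=28
29. q=(15,34) nearest=20 d=6 new=(15,34) → add node 26 parent=20 cost=37
30. q=(24,9) nearest=5 d=3 new=(24,9) → add node 27 parent=5 cost=28

Path: 0 1 2 6 12 19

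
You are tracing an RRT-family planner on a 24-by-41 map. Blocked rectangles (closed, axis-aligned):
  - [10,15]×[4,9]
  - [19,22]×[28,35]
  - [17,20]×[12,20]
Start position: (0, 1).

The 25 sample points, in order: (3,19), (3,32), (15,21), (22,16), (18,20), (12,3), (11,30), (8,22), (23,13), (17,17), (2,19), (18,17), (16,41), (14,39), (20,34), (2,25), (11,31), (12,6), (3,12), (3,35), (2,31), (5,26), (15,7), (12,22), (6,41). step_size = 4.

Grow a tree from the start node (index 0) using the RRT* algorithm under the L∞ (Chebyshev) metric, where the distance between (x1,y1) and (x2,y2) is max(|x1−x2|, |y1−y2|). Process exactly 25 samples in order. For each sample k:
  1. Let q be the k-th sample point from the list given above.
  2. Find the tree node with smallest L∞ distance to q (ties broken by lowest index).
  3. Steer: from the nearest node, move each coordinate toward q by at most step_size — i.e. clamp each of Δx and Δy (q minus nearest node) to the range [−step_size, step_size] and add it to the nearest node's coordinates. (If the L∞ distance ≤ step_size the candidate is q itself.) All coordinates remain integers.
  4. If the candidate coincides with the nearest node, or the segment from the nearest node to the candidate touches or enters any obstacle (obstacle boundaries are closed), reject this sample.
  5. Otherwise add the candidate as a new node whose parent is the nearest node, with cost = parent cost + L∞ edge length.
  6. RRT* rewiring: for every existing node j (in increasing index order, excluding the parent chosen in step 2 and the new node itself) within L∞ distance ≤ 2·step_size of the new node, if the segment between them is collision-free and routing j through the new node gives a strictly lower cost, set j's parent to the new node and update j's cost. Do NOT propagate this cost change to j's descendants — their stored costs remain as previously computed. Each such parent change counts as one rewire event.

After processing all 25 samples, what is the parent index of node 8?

Parent of node 8: 9

1. q=(3,19) nearest=0 d=18 new=(3,5) → add node 1 parent=0 cost=4
2. q=(3,32) nearest=1 d=27 new=(3,9) → add node 2 parent=1 cost=8
3. q=(15,21) nearest=2 d=12 new=(7,13) → add node 3 parent=2 cost=12
4. q=(22,16) nearest=3 d=15 new=(11,16) → add node 4 parent=3 cost=16
5. q=(18,20) nearest=4 d=7 new=(15,20) → add node 5 parent=4 cost=20
6. q=(12,3) nearest=1 d=9 new=(7,3) → add node 6 parent=1 cost=8
7. q=(11,30) nearest=5 d=10 new=(11,24) → add node 7 parent=5 cost=24
8. q=(8,22) nearest=7 d=3 new=(8,22) → add node 8 parent=7 cost=27
9. q=(23,13) nearest=5 d=8 new=(19,16) → blocked by [17,20]×[12,20], reject
10. q=(17,17) nearest=5 d=3 new=(17,17) → blocked by [17,20]×[12,20], reject
11. q=(2,19) nearest=3 d=6 new=(3,17) → add node 9 parent=3 cost=16; rewire 8→9 (21<27)
12. q=(18,17) nearest=5 d=3 new=(18,17) → blocked by [17,20]×[12,20], reject
13. q=(16,41) nearest=7 d=17 new=(15,28) → add node 10 parent=7 cost=28
14. q=(14,39) nearest=10 d=11 new=(14,32) → add node 11 parent=10 cost=32
15. q=(20,34) nearest=10 d=6 new=(19,32) → blocked by [19,22]×[28,35], reject
16. q=(2,25) nearest=8 d=6 new=(4,25) → add node 12 parent=8 cost=25
17. q=(11,31) nearest=11 d=3 new=(11,31) → add node 13 parent=11 cost=35
18. q=(12,6) nearest=6 d=5 new=(11,6) → blocked by [10,15]×[4,9], reject
19. q=(3,12) nearest=2 d=3 new=(3,12) → add node 14 parent=2 cost=11
20. q=(3,35) nearest=13 d=8 new=(7,35) → add node 15 parent=13 cost=39
21. q=(2,31) nearest=15 d=5 new=(3,31) → add node 16 parent=15 cost=43
22. q=(5,26) nearest=12 d=1 new=(5,26) → add node 17 parent=12 cost=26; rewire 13→17 (32<35); rewire 16→17 (31<43)
23. q=(15,7) nearest=3 d=8 new=(11,9) → blocked by [10,15]×[4,9], reject
24. q=(12,22) nearest=7 d=2 new=(12,22) → add node 18 parent=7 cost=26
25. q=(6,41) nearest=15 d=6 new=(6,39) → add node 19 parent=15 cost=43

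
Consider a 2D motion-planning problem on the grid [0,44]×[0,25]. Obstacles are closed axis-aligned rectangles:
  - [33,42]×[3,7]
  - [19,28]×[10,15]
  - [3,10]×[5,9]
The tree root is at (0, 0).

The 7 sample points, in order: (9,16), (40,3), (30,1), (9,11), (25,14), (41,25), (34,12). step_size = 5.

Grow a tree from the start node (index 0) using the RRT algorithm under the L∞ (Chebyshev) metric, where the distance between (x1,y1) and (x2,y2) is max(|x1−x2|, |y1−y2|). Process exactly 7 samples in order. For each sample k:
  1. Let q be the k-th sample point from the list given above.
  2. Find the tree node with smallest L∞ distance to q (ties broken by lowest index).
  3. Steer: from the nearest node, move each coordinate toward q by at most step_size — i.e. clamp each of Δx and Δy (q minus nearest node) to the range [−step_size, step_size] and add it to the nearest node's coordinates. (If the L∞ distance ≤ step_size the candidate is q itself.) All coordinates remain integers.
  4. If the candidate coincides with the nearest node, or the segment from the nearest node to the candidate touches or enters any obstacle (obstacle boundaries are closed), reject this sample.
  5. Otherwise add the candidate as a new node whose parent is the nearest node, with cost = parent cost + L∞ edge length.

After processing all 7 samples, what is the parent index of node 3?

1. q=(9,16) nearest=0 d=16 new=(5,5) → blocked by [3,10]×[5,9], reject
2. q=(40,3) nearest=0 d=40 new=(5,3) → add node 1 parent=0 cost=5
3. q=(30,1) nearest=1 d=25 new=(10,1) → add node 2 parent=1 cost=10
4. q=(9,11) nearest=1 d=8 new=(9,8) → blocked by [3,10]×[5,9], reject
5. q=(25,14) nearest=2 d=15 new=(15,6) → add node 3 parent=2 cost=15
6. q=(41,25) nearest=3 d=26 new=(20,11) → blocked by [19,28]×[10,15], reject
7. q=(34,12) nearest=3 d=19 new=(20,11) → blocked by [19,28]×[10,15], reject

Parent of node 3: 2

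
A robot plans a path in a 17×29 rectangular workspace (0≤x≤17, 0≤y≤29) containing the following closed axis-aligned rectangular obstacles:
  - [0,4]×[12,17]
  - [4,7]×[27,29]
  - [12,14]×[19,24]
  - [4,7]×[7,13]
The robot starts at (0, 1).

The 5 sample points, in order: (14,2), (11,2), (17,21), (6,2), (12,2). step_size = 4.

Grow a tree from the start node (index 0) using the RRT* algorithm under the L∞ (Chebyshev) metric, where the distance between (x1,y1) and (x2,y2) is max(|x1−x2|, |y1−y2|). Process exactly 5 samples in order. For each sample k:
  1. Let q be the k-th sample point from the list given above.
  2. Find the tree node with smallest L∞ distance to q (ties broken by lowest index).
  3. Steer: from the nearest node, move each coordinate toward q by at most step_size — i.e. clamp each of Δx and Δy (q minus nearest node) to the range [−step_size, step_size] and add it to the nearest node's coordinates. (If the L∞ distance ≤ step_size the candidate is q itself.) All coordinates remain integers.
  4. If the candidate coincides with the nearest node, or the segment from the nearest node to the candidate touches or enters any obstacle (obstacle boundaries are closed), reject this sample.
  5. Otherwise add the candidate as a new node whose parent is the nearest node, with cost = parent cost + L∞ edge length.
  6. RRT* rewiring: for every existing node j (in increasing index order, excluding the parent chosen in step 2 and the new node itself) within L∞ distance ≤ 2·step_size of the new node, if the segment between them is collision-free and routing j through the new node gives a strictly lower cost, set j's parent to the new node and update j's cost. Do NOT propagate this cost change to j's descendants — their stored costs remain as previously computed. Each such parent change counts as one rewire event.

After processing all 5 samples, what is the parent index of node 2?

1. q=(14,2) nearest=0 d=14 new=(4,2) → add node 1 parent=0 cost=4
2. q=(11,2) nearest=1 d=7 new=(8,2) → add node 2 parent=1 cost=8
3. q=(17,21) nearest=1 d=19 new=(8,6) → add node 3 parent=1 cost=8
4. q=(6,2) nearest=1 d=2 new=(6,2) → add node 4 parent=1 cost=6
5. q=(12,2) nearest=2 d=4 new=(12,2) → add node 5 parent=2 cost=12

Parent of node 2: 1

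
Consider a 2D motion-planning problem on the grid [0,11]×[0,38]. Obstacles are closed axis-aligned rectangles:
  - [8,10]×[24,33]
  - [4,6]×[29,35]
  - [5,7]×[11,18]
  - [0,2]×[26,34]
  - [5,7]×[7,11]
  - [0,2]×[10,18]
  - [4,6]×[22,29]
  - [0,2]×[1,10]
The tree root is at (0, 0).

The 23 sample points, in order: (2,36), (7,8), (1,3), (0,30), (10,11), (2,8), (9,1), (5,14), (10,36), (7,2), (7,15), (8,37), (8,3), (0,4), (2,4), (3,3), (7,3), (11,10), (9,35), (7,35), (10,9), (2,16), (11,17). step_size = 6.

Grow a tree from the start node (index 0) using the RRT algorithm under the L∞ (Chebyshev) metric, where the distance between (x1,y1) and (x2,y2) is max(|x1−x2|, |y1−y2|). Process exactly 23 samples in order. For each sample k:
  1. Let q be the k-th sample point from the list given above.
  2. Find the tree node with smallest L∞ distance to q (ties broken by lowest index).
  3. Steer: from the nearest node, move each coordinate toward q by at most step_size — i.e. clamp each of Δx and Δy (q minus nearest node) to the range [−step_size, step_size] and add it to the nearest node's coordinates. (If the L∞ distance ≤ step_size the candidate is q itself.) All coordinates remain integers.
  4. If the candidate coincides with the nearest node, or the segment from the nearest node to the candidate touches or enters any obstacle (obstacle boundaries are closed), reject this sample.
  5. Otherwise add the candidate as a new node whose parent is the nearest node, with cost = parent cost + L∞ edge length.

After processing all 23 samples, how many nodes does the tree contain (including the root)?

Node count: 12

1. q=(2,36) nearest=0 d=36 new=(2,6) → blocked by [0,2]×[1,10], reject
2. q=(7,8) nearest=0 d=8 new=(6,6) → blocked by [0,2]×[1,10], reject
3. q=(1,3) nearest=0 d=3 new=(1,3) → blocked by [0,2]×[1,10], reject
4. q=(0,30) nearest=0 d=30 new=(0,6) → blocked by [0,2]×[1,10], reject
5. q=(10,11) nearest=0 d=11 new=(6,6) → blocked by [0,2]×[1,10], reject
6. q=(2,8) nearest=0 d=8 new=(2,6) → blocked by [0,2]×[1,10], reject
7. q=(9,1) nearest=0 d=9 new=(6,1) → add node 1 parent=0 cost=6
8. q=(5,14) nearest=1 d=13 new=(5,7) → blocked by [5,7]×[7,11], reject
9. q=(10,36) nearest=1 d=35 new=(10,7) → add node 2 parent=1 cost=12
10. q=(7,2) nearest=1 d=1 new=(7,2) → add node 3 parent=1 cost=7
11. q=(7,15) nearest=2 d=8 new=(7,13) → blocked by [5,7]×[11,18], reject
12. q=(8,37) nearest=2 d=30 new=(8,13) → add node 4 parent=2 cost=18
13. q=(8,3) nearest=3 d=1 new=(8,3) → add node 5 parent=3 cost=8
14. q=(0,4) nearest=0 d=4 new=(0,4) → blocked by [0,2]×[1,10], reject
15. q=(2,4) nearest=0 d=4 new=(2,4) → blocked by [0,2]×[1,10], reject
16. q=(3,3) nearest=0 d=3 new=(3,3) → blocked by [0,2]×[1,10], reject
17. q=(7,3) nearest=3 d=1 new=(7,3) → add node 6 parent=3 cost=8
18. q=(11,10) nearest=2 d=3 new=(11,10) → add node 7 parent=2 cost=15
19. q=(9,35) nearest=4 d=22 new=(9,19) → add node 8 parent=4 cost=24
20. q=(7,35) nearest=8 d=16 new=(7,25) → add node 9 parent=8 cost=30
21. q=(10,9) nearest=7 d=1 new=(10,9) → add node 10 parent=7 cost=16
22. q=(2,16) nearest=4 d=6 new=(2,16) → blocked by [5,7]×[11,18], reject
23. q=(11,17) nearest=8 d=2 new=(11,17) → add node 11 parent=8 cost=26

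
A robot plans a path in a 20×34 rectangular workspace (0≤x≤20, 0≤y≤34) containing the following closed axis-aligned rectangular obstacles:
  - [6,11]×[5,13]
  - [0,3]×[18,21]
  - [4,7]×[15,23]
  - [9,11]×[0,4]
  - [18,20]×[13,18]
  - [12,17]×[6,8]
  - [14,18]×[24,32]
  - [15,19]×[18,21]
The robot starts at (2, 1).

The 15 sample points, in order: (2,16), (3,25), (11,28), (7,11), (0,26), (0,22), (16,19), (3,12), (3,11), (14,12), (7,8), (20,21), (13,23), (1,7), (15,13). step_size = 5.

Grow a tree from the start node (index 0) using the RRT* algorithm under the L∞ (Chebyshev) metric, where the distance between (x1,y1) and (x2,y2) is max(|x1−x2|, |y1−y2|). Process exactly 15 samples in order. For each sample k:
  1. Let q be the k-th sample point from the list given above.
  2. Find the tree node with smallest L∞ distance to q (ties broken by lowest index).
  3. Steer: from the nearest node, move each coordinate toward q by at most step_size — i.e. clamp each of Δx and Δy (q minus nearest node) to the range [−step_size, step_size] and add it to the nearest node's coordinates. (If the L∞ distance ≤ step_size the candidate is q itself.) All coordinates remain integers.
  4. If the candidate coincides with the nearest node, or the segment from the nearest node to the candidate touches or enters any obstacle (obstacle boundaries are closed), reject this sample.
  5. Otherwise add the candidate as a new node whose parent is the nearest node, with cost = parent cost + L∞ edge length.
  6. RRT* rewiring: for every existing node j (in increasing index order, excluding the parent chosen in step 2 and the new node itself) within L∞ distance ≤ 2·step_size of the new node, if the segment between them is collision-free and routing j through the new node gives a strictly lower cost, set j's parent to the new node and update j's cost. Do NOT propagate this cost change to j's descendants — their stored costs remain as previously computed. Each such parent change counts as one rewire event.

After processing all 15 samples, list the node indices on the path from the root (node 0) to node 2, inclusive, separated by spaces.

Path: 0 1 2

1. q=(2,16) nearest=0 d=15 new=(2,6) → add node 1 parent=0 cost=5
2. q=(3,25) nearest=1 d=19 new=(3,11) → add node 2 parent=1 cost=10
3. q=(11,28) nearest=2 d=17 new=(8,16) → blocked by [4,7]×[15,23], reject
4. q=(7,11) nearest=2 d=4 new=(7,11) → blocked by [6,11]×[5,13], reject
5. q=(0,26) nearest=2 d=15 new=(0,16) → add node 3 parent=2 cost=15
6. q=(0,22) nearest=3 d=6 new=(0,21) → blocked by [0,3]×[18,21], reject
7. q=(16,19) nearest=2 d=13 new=(8,16) → blocked by [4,7]×[15,23], reject
8. q=(3,12) nearest=2 d=1 new=(3,12) → add node 4 parent=2 cost=11
9. q=(3,11) nearest=2 d=0 → coincident, reject
10. q=(14,12) nearest=2 d=11 new=(8,12) → blocked by [6,11]×[5,13], reject
11. q=(7,8) nearest=2 d=4 new=(7,8) → blocked by [6,11]×[5,13], reject
12. q=(20,21) nearest=2 d=17 new=(8,16) → blocked by [4,7]×[15,23], reject
13. q=(13,23) nearest=4 d=11 new=(8,17) → blocked by [4,7]×[15,23], reject
14. q=(1,7) nearest=1 d=1 new=(1,7) → add node 5 parent=1 cost=6
15. q=(15,13) nearest=2 d=12 new=(8,13) → blocked by [6,11]×[5,13], reject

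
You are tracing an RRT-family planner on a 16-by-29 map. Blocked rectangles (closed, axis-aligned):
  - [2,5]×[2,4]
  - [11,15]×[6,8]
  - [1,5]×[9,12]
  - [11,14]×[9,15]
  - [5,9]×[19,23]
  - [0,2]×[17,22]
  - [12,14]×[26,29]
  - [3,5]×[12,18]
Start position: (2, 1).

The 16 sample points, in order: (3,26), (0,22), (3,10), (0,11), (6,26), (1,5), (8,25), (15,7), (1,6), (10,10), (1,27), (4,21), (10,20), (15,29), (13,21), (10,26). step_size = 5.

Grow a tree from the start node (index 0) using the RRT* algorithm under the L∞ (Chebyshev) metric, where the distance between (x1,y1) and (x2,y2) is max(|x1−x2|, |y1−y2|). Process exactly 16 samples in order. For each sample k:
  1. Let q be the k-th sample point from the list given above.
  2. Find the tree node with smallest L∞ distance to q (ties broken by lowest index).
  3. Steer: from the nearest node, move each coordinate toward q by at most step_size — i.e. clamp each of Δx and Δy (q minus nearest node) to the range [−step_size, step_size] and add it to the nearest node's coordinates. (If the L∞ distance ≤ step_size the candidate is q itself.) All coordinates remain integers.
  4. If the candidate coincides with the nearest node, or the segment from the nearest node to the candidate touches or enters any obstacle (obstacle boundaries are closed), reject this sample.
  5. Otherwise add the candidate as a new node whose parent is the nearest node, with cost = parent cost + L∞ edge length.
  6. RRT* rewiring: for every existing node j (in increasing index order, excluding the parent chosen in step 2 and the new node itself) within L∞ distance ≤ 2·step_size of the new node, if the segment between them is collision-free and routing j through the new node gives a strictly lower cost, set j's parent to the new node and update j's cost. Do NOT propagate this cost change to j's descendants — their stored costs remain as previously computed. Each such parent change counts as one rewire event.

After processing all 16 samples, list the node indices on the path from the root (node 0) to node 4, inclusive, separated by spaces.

1. q=(3,26) nearest=0 d=25 new=(3,6) → blocked by [2,5]×[2,4], reject
2. q=(0,22) nearest=0 d=21 new=(0,6) → add node 1 parent=0 cost=5
3. q=(3,10) nearest=1 d=4 new=(3,10) → blocked by [1,5]×[9,12], reject
4. q=(0,11) nearest=1 d=5 new=(0,11) → add node 2 parent=1 cost=10
5. q=(6,26) nearest=2 d=15 new=(5,16) → blocked by [1,5]×[9,12], reject
6. q=(1,5) nearest=1 d=1 new=(1,5) → add node 3 parent=1 cost=6
7. q=(8,25) nearest=2 d=14 new=(5,16) → blocked by [1,5]×[9,12], reject
8. q=(15,7) nearest=0 d=13 new=(7,6) → blocked by [2,5]×[2,4], reject
9. q=(1,6) nearest=1 d=1 new=(1,6) → add node 4 parent=1 cost=6
10. q=(10,10) nearest=0 d=9 new=(7,6) → blocked by [2,5]×[2,4], reject
11. q=(1,27) nearest=2 d=16 new=(1,16) → add node 5 parent=2 cost=15
12. q=(4,21) nearest=5 d=5 new=(4,21) → blocked by [0,2]×[17,22], reject
13. q=(10,20) nearest=5 d=9 new=(6,20) → blocked by [5,9]×[19,23], reject
14. q=(15,29) nearest=5 d=14 new=(6,21) → blocked by [5,9]×[19,23], reject
15. q=(13,21) nearest=5 d=12 new=(6,21) → blocked by [5,9]×[19,23], reject
16. q=(10,26) nearest=5 d=10 new=(6,21) → blocked by [5,9]×[19,23], reject

Path: 0 1 4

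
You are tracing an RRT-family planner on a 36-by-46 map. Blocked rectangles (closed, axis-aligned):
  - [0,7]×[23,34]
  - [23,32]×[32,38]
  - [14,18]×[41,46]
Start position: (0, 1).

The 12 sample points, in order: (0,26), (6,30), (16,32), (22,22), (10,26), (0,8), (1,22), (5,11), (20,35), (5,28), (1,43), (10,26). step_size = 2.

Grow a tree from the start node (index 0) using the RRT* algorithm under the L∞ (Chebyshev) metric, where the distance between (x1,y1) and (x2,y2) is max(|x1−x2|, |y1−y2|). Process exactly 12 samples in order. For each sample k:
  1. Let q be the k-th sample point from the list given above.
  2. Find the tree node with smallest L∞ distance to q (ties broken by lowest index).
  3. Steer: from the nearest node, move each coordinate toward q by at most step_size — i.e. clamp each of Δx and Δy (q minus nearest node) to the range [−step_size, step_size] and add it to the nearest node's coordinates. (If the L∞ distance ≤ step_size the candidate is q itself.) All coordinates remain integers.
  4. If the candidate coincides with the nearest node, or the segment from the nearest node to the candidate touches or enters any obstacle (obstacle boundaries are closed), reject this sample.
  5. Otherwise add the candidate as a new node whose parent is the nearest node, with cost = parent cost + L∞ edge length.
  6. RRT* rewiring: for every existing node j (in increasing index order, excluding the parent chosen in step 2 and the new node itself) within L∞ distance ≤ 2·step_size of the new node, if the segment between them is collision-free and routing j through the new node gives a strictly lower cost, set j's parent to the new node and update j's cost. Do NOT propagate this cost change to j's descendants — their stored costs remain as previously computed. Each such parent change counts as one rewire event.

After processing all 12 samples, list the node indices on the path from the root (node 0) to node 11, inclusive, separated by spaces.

1. q=(0,26) nearest=0 d=25 new=(0,3) → add node 1 parent=0 cost=2
2. q=(6,30) nearest=1 d=27 new=(2,5) → add node 2 parent=1 cost=4
3. q=(16,32) nearest=2 d=27 new=(4,7) → add node 3 parent=2 cost=6
4. q=(22,22) nearest=3 d=18 new=(6,9) → add node 4 parent=3 cost=8
5. q=(10,26) nearest=4 d=17 new=(8,11) → add node 5 parent=4 cost=10
6. q=(0,8) nearest=2 d=3 new=(0,7) → add node 6 parent=2 cost=6
7. q=(1,22) nearest=5 d=11 new=(6,13) → add node 7 parent=5 cost=12
8. q=(5,11) nearest=4 d=2 new=(5,11) → add node 8 parent=4 cost=10
9. q=(20,35) nearest=7 d=22 new=(8,15) → add node 9 parent=7 cost=14
10. q=(5,28) nearest=9 d=13 new=(6,17) → add node 10 parent=9 cost=16
11. q=(1,43) nearest=10 d=26 new=(4,19) → add node 11 parent=10 cost=18
12. q=(10,26) nearest=11 d=7 new=(6,21) → add node 12 parent=11 cost=20

Path: 0 1 2 3 4 5 7 9 10 11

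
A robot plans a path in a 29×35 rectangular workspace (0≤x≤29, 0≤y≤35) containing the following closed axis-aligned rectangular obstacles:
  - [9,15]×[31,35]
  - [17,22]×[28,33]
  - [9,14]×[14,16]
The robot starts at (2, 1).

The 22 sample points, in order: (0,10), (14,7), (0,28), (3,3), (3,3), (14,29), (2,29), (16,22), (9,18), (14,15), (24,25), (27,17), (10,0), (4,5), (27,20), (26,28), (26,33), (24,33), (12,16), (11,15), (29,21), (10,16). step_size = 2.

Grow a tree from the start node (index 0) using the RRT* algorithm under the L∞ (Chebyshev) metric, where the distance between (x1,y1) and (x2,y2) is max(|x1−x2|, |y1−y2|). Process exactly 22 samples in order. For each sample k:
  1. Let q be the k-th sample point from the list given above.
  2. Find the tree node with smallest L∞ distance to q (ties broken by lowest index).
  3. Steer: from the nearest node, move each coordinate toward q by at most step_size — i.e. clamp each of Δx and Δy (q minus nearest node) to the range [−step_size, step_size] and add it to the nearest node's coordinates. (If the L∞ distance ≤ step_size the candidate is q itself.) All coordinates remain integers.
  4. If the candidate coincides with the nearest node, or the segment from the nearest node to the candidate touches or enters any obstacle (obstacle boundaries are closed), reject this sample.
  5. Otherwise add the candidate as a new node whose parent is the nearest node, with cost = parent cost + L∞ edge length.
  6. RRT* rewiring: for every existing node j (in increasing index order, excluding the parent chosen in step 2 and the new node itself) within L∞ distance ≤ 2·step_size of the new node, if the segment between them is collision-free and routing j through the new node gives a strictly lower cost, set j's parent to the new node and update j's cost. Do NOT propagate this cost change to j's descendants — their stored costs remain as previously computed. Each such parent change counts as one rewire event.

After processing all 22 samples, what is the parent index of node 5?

Parent of node 5: 3

1. q=(0,10) nearest=0 d=9 new=(0,3) → add node 1 parent=0 cost=2
2. q=(14,7) nearest=0 d=12 new=(4,3) → add node 2 parent=0 cost=2
3. q=(0,28) nearest=1 d=25 new=(0,5) → add node 3 parent=1 cost=4
4. q=(3,3) nearest=2 d=1 new=(3,3) → add node 4 parent=2 cost=3
5. q=(3,3) nearest=4 d=0 → coincident, reject
6. q=(14,29) nearest=3 d=24 new=(2,7) → add node 5 parent=3 cost=6
7. q=(2,29) nearest=5 d=22 new=(2,9) → add node 6 parent=5 cost=8
8. q=(16,22) nearest=6 d=14 new=(4,11) → add node 7 parent=6 cost=10
9. q=(9,18) nearest=7 d=7 new=(6,13) → add node 8 parent=7 cost=12
10. q=(14,15) nearest=8 d=8 new=(8,15) → add node 9 parent=8 cost=14
11. q=(24,25) nearest=9 d=16 new=(10,17) → blocked by [9,14]×[14,16], reject
12. q=(27,17) nearest=9 d=19 new=(10,17) → blocked by [9,14]×[14,16], reject
13. q=(10,0) nearest=2 d=6 new=(6,1) → add node 10 parent=2 cost=4
14. q=(4,5) nearest=2 d=2 new=(4,5) → add node 11 parent=2 cost=4
15. q=(27,20) nearest=9 d=19 new=(10,17) → blocked by [9,14]×[14,16], reject
16. q=(26,28) nearest=9 d=18 new=(10,17) → blocked by [9,14]×[14,16], reject
17. q=(26,33) nearest=9 d=18 new=(10,17) → blocked by [9,14]×[14,16], reject
18. q=(24,33) nearest=9 d=18 new=(10,17) → blocked by [9,14]×[14,16], reject
19. q=(12,16) nearest=9 d=4 new=(10,16) → blocked by [9,14]×[14,16], reject
20. q=(11,15) nearest=9 d=3 new=(10,15) → blocked by [9,14]×[14,16], reject
21. q=(29,21) nearest=9 d=21 new=(10,17) → blocked by [9,14]×[14,16], reject
22. q=(10,16) nearest=9 d=2 new=(10,16) → blocked by [9,14]×[14,16], reject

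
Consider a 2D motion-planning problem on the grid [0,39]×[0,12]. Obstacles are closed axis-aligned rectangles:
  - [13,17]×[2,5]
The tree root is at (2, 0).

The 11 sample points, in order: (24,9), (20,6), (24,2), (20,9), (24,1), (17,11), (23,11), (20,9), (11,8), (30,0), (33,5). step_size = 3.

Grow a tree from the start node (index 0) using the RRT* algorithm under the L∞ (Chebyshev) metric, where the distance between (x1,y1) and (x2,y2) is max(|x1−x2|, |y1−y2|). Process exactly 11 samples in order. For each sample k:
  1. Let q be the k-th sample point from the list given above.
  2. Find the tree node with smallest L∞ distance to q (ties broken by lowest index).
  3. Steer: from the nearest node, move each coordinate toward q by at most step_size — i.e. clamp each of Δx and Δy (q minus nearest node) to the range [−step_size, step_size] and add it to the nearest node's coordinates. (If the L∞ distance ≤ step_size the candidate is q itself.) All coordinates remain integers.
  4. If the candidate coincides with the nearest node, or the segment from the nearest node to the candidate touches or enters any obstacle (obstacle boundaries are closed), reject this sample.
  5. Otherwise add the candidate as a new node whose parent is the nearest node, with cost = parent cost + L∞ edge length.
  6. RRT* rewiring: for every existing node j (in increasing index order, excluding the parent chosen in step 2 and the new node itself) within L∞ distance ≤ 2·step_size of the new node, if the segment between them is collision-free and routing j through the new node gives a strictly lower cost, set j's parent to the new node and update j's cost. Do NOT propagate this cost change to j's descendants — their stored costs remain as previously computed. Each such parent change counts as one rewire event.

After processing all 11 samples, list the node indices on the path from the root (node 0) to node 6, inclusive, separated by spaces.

Path: 0 1 2 3 4 6

1. q=(24,9) nearest=0 d=22 new=(5,3) → add node 1 parent=0 cost=3
2. q=(20,6) nearest=1 d=15 new=(8,6) → add node 2 parent=1 cost=6
3. q=(24,2) nearest=2 d=16 new=(11,3) → add node 3 parent=2 cost=9
4. q=(20,9) nearest=3 d=9 new=(14,6) → blocked by [13,17]×[2,5], reject
5. q=(24,1) nearest=3 d=13 new=(14,1) → add node 4 parent=3 cost=12
6. q=(17,11) nearest=3 d=8 new=(14,6) → blocked by [13,17]×[2,5], reject
7. q=(23,11) nearest=4 d=10 new=(17,4) → blocked by [13,17]×[2,5], reject
8. q=(20,9) nearest=4 d=8 new=(17,4) → blocked by [13,17]×[2,5], reject
9. q=(11,8) nearest=2 d=3 new=(11,8) → add node 5 parent=2 cost=9
10. q=(30,0) nearest=4 d=16 new=(17,0) → add node 6 parent=4 cost=15
11. q=(33,5) nearest=6 d=16 new=(20,3) → add node 7 parent=6 cost=18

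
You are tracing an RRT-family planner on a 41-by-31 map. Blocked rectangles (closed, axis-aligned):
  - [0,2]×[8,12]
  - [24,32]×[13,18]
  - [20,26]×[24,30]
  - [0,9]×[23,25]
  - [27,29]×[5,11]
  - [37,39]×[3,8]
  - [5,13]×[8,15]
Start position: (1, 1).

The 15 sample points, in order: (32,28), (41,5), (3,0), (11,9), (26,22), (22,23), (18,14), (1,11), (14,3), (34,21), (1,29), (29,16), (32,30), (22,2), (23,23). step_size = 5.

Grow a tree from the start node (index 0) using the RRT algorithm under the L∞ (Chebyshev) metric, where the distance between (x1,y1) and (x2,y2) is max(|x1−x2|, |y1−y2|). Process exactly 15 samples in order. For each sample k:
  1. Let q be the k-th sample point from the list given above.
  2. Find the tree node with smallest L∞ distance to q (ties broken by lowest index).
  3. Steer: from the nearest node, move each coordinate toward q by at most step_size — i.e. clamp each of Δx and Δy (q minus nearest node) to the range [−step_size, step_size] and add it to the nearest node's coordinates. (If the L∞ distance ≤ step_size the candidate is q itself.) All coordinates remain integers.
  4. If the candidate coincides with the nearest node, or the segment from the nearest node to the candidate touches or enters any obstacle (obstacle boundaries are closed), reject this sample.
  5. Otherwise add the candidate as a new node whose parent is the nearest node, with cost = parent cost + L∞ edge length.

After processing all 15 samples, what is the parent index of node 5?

1. q=(32,28) nearest=0 d=31 new=(6,6) → add node 1 parent=0 cost=5
2. q=(41,5) nearest=1 d=35 new=(11,5) → add node 2 parent=1 cost=10
3. q=(3,0) nearest=0 d=2 new=(3,0) → add node 3 parent=0 cost=2
4. q=(11,9) nearest=2 d=4 new=(11,9) → blocked by [5,13]×[8,15], reject
5. q=(26,22) nearest=2 d=17 new=(16,10) → add node 4 parent=2 cost=15
6. q=(22,23) nearest=4 d=13 new=(21,15) → add node 5 parent=4 cost=20
7. q=(18,14) nearest=5 d=3 new=(18,14) → add node 6 parent=5 cost=23
8. q=(1,11) nearest=1 d=5 new=(1,11) → blocked by [0,2]×[8,12], reject
9. q=(14,3) nearest=2 d=3 new=(14,3) → add node 7 parent=2 cost=13
10. q=(34,21) nearest=5 d=13 new=(26,20) → blocked by [24,32]×[13,18], reject
11. q=(1,29) nearest=6 d=17 new=(13,19) → add node 8 parent=6 cost=28
12. q=(29,16) nearest=5 d=8 new=(26,16) → blocked by [24,32]×[13,18], reject
13. q=(32,30) nearest=5 d=15 new=(26,20) → blocked by [24,32]×[13,18], reject
14. q=(22,2) nearest=4 d=8 new=(21,5) → add node 9 parent=4 cost=20
15. q=(23,23) nearest=5 d=8 new=(23,20) → add node 10 parent=5 cost=25

Parent of node 5: 4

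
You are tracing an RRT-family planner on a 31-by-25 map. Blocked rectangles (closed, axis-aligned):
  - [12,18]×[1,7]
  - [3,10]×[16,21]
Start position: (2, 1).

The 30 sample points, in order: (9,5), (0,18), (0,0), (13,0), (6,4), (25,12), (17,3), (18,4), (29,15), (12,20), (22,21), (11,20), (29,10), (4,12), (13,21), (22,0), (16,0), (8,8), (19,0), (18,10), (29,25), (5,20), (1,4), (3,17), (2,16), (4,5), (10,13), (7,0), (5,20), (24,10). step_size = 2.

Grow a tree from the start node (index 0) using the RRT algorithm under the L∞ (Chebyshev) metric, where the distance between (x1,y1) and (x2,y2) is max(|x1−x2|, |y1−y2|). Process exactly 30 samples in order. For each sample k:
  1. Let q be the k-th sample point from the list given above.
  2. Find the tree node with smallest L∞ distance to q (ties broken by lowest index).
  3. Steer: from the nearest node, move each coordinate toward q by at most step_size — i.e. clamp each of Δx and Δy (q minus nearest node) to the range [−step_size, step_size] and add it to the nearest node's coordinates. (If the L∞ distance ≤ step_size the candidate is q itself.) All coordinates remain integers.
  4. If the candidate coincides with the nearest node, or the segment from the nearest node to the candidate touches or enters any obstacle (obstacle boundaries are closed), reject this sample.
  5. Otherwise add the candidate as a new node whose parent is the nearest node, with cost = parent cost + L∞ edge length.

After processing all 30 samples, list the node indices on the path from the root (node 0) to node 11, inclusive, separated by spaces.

1. q=(9,5) nearest=0 d=7 new=(4,3) → add node 1 parent=0 cost=2
2. q=(0,18) nearest=1 d=15 new=(2,5) → add node 2 parent=1 cost=4
3. q=(0,0) nearest=0 d=2 new=(0,0) → add node 3 parent=0 cost=2
4. q=(13,0) nearest=1 d=9 new=(6,1) → add node 4 parent=1 cost=4
5. q=(6,4) nearest=1 d=2 new=(6,4) → add node 5 parent=1 cost=4
6. q=(25,12) nearest=4 d=19 new=(8,3) → add node 6 parent=4 cost=6
7. q=(17,3) nearest=6 d=9 new=(10,3) → add node 7 parent=6 cost=8
8. q=(18,4) nearest=7 d=8 new=(12,4) → blocked by [12,18]×[1,7], reject
9. q=(29,15) nearest=7 d=19 new=(12,5) → blocked by [12,18]×[1,7], reject
10. q=(12,20) nearest=2 d=15 new=(4,7) → add node 8 parent=2 cost=6
11. q=(22,21) nearest=5 d=17 new=(8,6) → add node 9 parent=5 cost=6
12. q=(11,20) nearest=8 d=13 new=(6,9) → add node 10 parent=8 cost=8
13. q=(29,10) nearest=7 d=19 new=(12,5) → blocked by [12,18]×[1,7], reject
14. q=(4,12) nearest=10 d=3 new=(4,11) → add node 11 parent=10 cost=10
15. q=(13,21) nearest=11 d=10 new=(6,13) → add node 12 parent=11 cost=12
16. q=(22,0) nearest=7 d=12 new=(12,1) → blocked by [12,18]×[1,7], reject
17. q=(16,0) nearest=7 d=6 new=(12,1) → blocked by [12,18]×[1,7], reject
18. q=(8,8) nearest=9 d=2 new=(8,8) → add node 13 parent=9 cost=8
19. q=(19,0) nearest=7 d=9 new=(12,1) → blocked by [12,18]×[1,7], reject
20. q=(18,10) nearest=7 d=8 new=(12,5) → blocked by [12,18]×[1,7], reject
21. q=(29,25) nearest=9 d=21 new=(10,8) → add node 14 parent=9 cost=8
22. q=(5,20) nearest=12 d=7 new=(5,15) → add node 15 parent=12 cost=14
23. q=(1,4) nearest=2 d=1 new=(1,4) → add node 16 parent=2 cost=5
24. q=(3,17) nearest=15 d=2 new=(3,17) → blocked by [3,10]×[16,21], reject
25. q=(2,16) nearest=15 d=3 new=(3,16) → blocked by [3,10]×[16,21], reject
26. q=(4,5) nearest=1 d=2 new=(4,5) → add node 17 parent=1 cost=4
27. q=(10,13) nearest=10 d=4 new=(8,11) → add node 18 parent=10 cost=10
28. q=(7,0) nearest=4 d=1 new=(7,0) → add node 19 parent=4 cost=5
29. q=(5,20) nearest=15 d=5 new=(5,17) → blocked by [3,10]×[16,21], reject
30. q=(24,10) nearest=7 d=14 new=(12,5) → blocked by [12,18]×[1,7], reject

Path: 0 1 2 8 10 11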